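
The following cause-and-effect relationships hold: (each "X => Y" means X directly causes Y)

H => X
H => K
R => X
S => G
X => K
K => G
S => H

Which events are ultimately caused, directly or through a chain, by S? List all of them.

G, H, K, X

Direct effects: H, G.
2 steps out: X, K.
Not reachable from it: R.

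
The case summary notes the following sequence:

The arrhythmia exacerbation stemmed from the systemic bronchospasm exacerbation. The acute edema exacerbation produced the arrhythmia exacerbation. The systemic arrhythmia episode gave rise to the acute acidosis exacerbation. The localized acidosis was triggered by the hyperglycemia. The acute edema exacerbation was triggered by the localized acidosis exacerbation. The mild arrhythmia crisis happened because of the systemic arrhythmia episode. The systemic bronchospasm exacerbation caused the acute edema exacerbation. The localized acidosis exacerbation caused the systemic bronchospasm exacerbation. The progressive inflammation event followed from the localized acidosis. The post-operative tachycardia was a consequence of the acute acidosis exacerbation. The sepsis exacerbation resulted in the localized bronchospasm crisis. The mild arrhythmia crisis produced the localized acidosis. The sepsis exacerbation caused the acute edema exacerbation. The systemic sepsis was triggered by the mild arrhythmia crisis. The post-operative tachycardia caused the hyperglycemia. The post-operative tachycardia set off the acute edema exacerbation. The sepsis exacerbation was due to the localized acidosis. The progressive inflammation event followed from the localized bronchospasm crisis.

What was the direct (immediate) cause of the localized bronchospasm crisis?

Upstream contributors include the systemic arrhythmia episode, the acute acidosis exacerbation, the post-operative tachycardia, the mild arrhythmia crisis, the hyperglycemia, the localized acidosis, but only the sepsis exacerbation feeds directly into the localized bronchospasm crisis.

the sepsis exacerbation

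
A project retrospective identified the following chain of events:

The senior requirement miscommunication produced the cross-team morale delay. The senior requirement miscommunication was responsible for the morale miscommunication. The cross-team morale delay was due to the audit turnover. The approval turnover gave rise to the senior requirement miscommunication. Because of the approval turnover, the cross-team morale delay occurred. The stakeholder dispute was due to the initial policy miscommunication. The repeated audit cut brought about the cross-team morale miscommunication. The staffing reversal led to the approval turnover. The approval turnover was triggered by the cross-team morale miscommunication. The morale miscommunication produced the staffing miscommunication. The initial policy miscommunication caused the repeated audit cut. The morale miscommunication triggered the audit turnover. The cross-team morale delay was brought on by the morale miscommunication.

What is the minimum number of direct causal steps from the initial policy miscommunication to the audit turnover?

Shortest chain: the initial policy miscommunication → the repeated audit cut → the cross-team morale miscommunication → the approval turnover → the senior requirement miscommunication → the morale miscommunication → the audit turnover.

6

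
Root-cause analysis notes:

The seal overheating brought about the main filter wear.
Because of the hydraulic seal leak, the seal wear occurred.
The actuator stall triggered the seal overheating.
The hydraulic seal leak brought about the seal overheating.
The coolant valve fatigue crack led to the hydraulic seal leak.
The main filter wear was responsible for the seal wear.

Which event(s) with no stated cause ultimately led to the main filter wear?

the actuator stall, the coolant valve fatigue crack

Tracing upstream from the main filter wear: the main filter wear ← the seal overheating ← the hydraulic seal leak ← the coolant valve fatigue crack.
A separate upstream branch: the main filter wear ← the seal overheating ← the actuator stall.
Each of those chain origins has no stated cause.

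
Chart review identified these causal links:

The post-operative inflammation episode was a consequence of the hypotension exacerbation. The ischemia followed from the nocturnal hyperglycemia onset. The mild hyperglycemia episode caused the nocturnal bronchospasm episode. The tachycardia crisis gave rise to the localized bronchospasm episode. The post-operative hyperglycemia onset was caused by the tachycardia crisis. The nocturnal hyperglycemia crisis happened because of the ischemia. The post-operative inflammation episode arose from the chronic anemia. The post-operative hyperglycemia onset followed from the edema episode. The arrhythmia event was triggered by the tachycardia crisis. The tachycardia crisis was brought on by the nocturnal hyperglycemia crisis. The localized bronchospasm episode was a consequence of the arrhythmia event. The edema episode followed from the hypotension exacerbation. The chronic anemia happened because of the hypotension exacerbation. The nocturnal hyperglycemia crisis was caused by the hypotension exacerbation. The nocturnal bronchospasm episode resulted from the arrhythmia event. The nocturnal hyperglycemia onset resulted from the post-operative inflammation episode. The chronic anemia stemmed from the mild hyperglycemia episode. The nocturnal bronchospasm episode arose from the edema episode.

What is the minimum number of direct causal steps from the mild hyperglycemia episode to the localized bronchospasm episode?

Shortest chain: the mild hyperglycemia episode → the chronic anemia → the post-operative inflammation episode → the nocturnal hyperglycemia onset → the ischemia → the nocturnal hyperglycemia crisis → the tachycardia crisis → the localized bronchospasm episode.

7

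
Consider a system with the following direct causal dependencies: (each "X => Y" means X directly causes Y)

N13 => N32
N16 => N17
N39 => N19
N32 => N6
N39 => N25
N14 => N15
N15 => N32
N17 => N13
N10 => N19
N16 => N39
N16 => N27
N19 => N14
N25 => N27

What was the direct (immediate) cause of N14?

N19

Upstream contributors include N16, N39, N10, but only N19 feeds directly into N14.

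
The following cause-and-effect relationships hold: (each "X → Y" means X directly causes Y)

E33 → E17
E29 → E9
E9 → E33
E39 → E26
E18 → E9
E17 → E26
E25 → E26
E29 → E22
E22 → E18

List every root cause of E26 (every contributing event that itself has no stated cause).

Tracing upstream from E26: E26 ← E17 ← E33 ← E9 ← E29.
A separate upstream branch: E26 ← E25.
A separate upstream branch: E26 ← E39.
Each of those chain origins has no stated cause.

E25, E29, E39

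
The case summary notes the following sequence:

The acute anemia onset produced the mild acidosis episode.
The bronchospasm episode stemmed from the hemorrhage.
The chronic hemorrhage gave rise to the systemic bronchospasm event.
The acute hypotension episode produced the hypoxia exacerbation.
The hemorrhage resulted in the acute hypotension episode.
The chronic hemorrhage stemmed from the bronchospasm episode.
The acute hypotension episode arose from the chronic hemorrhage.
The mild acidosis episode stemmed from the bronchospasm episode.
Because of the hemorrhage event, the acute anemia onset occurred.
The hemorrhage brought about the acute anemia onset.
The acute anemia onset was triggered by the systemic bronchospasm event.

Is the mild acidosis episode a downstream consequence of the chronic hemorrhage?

Yes

There is a causal chain: the chronic hemorrhage → the systemic bronchospasm event → the acute anemia onset → the mild acidosis episode.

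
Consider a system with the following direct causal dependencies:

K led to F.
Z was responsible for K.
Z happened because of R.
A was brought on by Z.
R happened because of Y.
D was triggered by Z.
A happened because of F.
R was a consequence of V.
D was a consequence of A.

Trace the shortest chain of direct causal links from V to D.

V → R
R → Z
Z → D
Length: 3 steps.

V → R → Z → D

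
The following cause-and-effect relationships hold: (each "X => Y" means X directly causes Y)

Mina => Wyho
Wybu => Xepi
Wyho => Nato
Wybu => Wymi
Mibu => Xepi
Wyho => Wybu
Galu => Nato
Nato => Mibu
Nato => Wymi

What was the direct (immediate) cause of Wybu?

Upstream contributors include Mina, but only Wyho feeds directly into Wybu.

Wyho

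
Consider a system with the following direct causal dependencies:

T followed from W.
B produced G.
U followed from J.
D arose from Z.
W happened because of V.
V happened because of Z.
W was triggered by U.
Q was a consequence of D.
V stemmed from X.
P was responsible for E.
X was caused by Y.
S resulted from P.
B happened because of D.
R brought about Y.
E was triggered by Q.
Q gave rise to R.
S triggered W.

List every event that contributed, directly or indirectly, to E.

D, P, Q, Z

Immediate causes of E: P, Q.
Further upstream: Z, D.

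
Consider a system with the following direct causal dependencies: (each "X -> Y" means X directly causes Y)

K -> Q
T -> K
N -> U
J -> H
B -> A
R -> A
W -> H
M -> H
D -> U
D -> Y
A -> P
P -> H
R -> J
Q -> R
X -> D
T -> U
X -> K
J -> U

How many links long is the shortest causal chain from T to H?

Shortest chain: T → K → Q → R → J → H.

5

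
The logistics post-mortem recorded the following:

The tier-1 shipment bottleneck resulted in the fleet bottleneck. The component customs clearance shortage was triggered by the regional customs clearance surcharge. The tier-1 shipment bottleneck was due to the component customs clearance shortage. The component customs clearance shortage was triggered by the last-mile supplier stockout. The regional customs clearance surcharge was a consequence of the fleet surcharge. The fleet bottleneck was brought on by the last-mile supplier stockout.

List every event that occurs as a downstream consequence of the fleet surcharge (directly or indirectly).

the component customs clearance shortage, the fleet bottleneck, the regional customs clearance surcharge, the tier-1 shipment bottleneck

Direct effects: the regional customs clearance surcharge.
2 steps out: the component customs clearance shortage.
3 steps out: the tier-1 shipment bottleneck.
4 steps out: the fleet bottleneck.
Not reachable from it: the last-mile supplier stockout.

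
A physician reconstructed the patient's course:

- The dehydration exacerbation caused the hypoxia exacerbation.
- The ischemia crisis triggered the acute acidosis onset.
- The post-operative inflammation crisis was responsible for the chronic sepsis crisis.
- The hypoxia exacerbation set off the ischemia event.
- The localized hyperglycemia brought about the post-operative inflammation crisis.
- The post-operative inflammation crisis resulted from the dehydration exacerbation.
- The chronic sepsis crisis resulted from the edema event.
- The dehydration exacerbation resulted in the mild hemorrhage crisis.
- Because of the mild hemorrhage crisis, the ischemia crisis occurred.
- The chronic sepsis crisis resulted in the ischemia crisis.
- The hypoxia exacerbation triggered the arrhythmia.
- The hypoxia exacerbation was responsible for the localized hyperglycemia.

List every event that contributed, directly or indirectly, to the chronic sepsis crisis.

the dehydration exacerbation, the edema event, the hypoxia exacerbation, the localized hyperglycemia, the post-operative inflammation crisis

Immediate causes of the chronic sepsis crisis: the post-operative inflammation crisis, the edema event.
Further upstream: the dehydration exacerbation, the hypoxia exacerbation, the localized hyperglycemia.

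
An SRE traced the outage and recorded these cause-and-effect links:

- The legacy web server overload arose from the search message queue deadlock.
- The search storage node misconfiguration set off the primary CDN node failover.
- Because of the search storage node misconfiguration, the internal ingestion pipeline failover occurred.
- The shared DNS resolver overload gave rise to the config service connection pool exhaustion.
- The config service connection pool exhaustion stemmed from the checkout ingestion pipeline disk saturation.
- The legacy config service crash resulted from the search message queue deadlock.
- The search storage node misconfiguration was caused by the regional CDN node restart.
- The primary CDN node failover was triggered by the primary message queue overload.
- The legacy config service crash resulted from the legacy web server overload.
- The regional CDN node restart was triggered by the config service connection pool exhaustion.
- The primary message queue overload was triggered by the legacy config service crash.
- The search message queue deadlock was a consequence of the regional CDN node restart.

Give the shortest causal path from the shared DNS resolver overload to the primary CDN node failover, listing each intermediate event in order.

the shared DNS resolver overload → the config service connection pool exhaustion → the regional CDN node restart → the search storage node misconfiguration → the primary CDN node failover

the shared DNS resolver overload → the config service connection pool exhaustion
the config service connection pool exhaustion → the regional CDN node restart
the regional CDN node restart → the search storage node misconfiguration
the search storage node misconfiguration → the primary CDN node failover
Length: 4 steps.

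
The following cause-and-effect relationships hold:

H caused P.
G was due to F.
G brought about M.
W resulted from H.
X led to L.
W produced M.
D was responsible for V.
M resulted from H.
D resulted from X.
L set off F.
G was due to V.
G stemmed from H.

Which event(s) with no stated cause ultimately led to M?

H, X

Tracing upstream from M: M ← H.
A separate upstream branch: M ← G ← F ← L ← X.
Each of those chain origins has no stated cause.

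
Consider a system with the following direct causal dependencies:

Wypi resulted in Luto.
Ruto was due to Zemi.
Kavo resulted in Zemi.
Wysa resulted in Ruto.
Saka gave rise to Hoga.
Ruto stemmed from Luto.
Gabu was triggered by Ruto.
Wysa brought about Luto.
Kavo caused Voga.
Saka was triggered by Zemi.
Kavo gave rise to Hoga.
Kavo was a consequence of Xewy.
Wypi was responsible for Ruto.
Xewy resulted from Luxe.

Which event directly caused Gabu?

Ruto

Upstream contributors include Luxe, Xewy, Wypi, Kavo, Zemi, Wysa, Luto, but only Ruto feeds directly into Gabu.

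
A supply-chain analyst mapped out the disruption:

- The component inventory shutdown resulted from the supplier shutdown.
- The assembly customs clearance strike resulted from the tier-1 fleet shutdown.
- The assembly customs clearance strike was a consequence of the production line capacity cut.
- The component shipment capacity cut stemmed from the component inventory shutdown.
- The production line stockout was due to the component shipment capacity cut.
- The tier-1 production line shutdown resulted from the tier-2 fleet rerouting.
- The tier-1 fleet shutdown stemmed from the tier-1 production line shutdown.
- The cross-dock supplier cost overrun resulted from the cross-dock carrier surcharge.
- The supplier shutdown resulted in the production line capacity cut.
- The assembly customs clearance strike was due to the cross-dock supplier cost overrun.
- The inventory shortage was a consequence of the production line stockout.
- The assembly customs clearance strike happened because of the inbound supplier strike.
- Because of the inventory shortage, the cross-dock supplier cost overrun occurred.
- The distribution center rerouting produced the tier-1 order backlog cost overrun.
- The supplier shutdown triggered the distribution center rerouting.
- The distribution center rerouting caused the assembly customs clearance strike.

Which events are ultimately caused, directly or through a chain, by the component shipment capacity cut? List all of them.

the assembly customs clearance strike, the cross-dock supplier cost overrun, the inventory shortage, the production line stockout

Direct effects: the production line stockout.
2 steps out: the inventory shortage.
3 steps out: the cross-dock supplier cost overrun.
4 steps out: the assembly customs clearance strike.
Not reachable from it: the supplier shutdown, the production line capacity cut, the component inventory shutdown, the cross-dock carrier surcharge, the tier-2 fleet rerouting, the inbound supplier strike, the distribution center rerouting, the tier-1 order backlog cost overrun, the tier-1 production line shutdown, the tier-1 fleet shutdown.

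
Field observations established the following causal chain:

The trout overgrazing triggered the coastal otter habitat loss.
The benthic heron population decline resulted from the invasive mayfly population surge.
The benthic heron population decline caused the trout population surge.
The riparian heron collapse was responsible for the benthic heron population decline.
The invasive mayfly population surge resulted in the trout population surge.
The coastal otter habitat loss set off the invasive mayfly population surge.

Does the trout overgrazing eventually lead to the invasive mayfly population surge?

There is a causal chain: the trout overgrazing → the coastal otter habitat loss → the invasive mayfly population surge.

Yes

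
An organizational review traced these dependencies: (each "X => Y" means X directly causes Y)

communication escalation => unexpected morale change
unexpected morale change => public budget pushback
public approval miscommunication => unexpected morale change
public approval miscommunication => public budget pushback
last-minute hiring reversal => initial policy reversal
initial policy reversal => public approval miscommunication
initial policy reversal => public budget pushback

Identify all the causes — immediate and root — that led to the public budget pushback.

the communication escalation, the initial policy reversal, the last-minute hiring reversal, the public approval miscommunication, the unexpected morale change

Immediate causes of the public budget pushback: the initial policy reversal, the public approval miscommunication, the unexpected morale change.
Further upstream: the last-minute hiring reversal, the communication escalation.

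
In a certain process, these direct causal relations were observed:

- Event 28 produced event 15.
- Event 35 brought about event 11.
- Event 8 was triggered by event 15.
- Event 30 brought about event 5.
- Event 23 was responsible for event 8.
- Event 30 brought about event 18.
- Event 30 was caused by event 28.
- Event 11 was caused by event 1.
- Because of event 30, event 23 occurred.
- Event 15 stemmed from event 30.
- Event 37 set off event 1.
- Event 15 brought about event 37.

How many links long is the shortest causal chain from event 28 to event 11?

4

Shortest chain: event 28 → event 15 → event 37 → event 1 → event 11.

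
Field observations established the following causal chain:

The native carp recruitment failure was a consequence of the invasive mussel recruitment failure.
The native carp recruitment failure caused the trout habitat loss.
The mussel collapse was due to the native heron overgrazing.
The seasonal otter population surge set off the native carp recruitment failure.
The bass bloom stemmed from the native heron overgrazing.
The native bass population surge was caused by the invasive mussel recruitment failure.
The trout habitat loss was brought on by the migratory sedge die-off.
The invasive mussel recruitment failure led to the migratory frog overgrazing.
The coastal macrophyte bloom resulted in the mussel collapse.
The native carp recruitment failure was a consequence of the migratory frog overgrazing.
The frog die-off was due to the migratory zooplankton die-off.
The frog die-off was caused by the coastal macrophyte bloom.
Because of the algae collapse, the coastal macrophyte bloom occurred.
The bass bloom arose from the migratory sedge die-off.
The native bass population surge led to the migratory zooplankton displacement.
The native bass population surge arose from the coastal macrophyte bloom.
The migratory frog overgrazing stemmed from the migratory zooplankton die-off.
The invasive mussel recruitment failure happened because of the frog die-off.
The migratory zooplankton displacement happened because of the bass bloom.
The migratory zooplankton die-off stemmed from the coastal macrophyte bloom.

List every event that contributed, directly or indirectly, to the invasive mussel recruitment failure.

Immediate cause of the invasive mussel recruitment failure: the frog die-off.
Further upstream: the algae collapse, the coastal macrophyte bloom, the migratory zooplankton die-off.

the algae collapse, the coastal macrophyte bloom, the frog die-off, the migratory zooplankton die-off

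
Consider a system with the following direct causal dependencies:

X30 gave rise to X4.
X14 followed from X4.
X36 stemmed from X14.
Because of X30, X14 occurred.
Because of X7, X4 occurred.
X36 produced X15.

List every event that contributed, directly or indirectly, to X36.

X14, X30, X4, X7

Immediate cause of X36: X14.
Further upstream: X30, X4, X7.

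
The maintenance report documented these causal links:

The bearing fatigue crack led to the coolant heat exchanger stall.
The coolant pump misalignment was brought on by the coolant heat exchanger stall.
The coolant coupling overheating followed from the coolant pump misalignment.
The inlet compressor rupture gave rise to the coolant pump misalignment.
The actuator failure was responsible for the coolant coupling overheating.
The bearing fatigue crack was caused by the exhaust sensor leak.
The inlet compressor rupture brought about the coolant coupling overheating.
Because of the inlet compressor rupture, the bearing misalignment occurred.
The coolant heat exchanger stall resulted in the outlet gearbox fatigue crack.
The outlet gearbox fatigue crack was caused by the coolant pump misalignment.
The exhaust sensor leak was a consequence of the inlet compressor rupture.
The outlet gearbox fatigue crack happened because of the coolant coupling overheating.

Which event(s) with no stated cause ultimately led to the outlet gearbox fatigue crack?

the actuator failure, the inlet compressor rupture

Tracing upstream from the outlet gearbox fatigue crack: the outlet gearbox fatigue crack ← the coolant pump misalignment ← the inlet compressor rupture.
A separate upstream branch: the outlet gearbox fatigue crack ← the coolant coupling overheating ← the actuator failure.
Each of those chain origins has no stated cause.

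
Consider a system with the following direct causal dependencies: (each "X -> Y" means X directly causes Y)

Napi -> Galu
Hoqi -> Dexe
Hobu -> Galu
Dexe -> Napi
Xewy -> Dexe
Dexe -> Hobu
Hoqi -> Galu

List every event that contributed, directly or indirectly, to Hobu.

Dexe, Hoqi, Xewy

Immediate cause of Hobu: Dexe.
Further upstream: Hoqi, Xewy.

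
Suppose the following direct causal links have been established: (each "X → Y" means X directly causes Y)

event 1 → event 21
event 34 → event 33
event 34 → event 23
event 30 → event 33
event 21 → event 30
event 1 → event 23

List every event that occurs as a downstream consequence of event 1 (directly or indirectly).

event 21, event 23, event 30, event 33

Direct effects: event 21, event 23.
2 steps out: event 30.
3 steps out: event 33.
Not reachable from it: event 34.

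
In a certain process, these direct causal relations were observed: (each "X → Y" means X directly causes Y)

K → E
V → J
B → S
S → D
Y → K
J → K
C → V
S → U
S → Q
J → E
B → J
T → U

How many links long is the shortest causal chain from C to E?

Shortest chain: C → V → J → E.

3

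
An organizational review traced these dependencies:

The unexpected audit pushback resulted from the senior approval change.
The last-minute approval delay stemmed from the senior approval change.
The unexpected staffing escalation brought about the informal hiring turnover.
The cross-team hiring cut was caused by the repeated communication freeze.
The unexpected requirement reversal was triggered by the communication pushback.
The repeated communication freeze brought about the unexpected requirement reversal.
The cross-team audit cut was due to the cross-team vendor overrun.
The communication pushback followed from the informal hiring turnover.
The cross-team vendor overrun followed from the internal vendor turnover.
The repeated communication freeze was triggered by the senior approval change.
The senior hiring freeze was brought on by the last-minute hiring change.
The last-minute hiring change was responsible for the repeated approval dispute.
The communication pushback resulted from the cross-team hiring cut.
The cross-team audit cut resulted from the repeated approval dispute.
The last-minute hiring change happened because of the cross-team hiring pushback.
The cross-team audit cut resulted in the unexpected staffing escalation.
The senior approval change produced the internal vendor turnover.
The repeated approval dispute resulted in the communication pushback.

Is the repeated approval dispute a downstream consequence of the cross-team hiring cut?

The cross-team hiring cut leads to the communication pushback, the unexpected requirement reversal; the repeated approval dispute is not among them.

No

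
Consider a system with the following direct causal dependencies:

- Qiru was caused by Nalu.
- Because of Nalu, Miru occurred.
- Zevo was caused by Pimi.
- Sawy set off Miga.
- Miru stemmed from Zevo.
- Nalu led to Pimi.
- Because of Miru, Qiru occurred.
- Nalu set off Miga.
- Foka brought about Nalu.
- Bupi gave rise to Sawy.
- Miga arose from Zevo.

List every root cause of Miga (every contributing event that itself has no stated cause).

Bupi, Foka

Tracing upstream from Miga: Miga ← Nalu ← Foka.
A separate upstream branch: Miga ← Sawy ← Bupi.
Each of those chain origins has no stated cause.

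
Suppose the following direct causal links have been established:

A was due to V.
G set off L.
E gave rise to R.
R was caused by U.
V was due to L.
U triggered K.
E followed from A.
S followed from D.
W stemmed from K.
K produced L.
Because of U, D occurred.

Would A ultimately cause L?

A leads to E, R; L is not among them.

No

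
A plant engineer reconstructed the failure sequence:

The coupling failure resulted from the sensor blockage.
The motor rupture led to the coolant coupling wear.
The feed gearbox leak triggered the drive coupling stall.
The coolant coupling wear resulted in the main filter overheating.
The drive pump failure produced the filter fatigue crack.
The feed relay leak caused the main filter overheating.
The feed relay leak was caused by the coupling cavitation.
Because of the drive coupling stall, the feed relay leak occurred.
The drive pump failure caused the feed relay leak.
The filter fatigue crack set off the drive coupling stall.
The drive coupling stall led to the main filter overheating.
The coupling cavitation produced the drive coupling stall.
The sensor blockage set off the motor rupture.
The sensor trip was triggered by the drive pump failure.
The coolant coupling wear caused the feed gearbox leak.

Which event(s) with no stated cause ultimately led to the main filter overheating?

Tracing upstream from the main filter overheating: the main filter overheating ← the coolant coupling wear ← the motor rupture ← the sensor blockage.
A separate upstream branch: the main filter overheating ← the feed relay leak ← the drive pump failure.
A separate upstream branch: the main filter overheating ← the drive coupling stall ← the coupling cavitation.
Each of those chain origins has no stated cause.

the coupling cavitation, the drive pump failure, the sensor blockage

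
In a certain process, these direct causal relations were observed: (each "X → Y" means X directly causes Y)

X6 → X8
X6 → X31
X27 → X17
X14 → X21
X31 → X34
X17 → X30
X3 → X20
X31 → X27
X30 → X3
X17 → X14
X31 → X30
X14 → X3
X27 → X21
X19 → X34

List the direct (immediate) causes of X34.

X19, X31

Upstream contributors include X6, but only X19, X31 feed directly into X34.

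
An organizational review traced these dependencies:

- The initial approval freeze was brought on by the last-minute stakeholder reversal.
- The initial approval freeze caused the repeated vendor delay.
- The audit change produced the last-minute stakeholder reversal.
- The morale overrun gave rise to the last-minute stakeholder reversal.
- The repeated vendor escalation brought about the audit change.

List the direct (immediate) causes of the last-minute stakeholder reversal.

the audit change, the morale overrun

Upstream contributors include the repeated vendor escalation, but only the audit change, the morale overrun feed directly into the last-minute stakeholder reversal.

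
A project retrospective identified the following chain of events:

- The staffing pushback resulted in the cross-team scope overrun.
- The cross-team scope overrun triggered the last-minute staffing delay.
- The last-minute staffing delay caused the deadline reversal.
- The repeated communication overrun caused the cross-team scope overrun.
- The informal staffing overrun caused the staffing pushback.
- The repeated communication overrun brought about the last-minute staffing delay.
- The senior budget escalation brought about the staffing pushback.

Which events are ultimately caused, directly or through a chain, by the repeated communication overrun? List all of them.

the cross-team scope overrun, the deadline reversal, the last-minute staffing delay

Direct effects: the cross-team scope overrun, the last-minute staffing delay.
2 steps out: the deadline reversal.
Not reachable from it: the informal staffing overrun, the senior budget escalation, the staffing pushback.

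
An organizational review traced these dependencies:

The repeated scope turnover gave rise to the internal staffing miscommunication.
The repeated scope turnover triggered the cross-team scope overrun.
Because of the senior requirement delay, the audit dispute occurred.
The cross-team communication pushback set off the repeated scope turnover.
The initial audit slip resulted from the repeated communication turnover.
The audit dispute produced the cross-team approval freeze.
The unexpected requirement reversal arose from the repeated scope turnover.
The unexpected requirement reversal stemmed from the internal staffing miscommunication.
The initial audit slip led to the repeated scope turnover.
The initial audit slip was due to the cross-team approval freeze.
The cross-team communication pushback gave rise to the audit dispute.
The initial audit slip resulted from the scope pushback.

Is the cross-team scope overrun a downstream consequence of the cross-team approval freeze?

There is a causal chain: the cross-team approval freeze → the initial audit slip → the repeated scope turnover → the cross-team scope overrun.

Yes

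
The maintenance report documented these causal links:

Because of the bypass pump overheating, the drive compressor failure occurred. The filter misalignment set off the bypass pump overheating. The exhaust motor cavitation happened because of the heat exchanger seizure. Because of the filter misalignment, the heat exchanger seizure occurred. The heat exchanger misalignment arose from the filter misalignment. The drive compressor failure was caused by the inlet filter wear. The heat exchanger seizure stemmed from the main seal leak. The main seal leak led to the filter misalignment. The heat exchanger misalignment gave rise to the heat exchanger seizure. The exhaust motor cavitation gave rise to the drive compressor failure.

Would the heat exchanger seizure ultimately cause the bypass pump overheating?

No

The heat exchanger seizure leads to the exhaust motor cavitation, the drive compressor failure; the bypass pump overheating is not among them.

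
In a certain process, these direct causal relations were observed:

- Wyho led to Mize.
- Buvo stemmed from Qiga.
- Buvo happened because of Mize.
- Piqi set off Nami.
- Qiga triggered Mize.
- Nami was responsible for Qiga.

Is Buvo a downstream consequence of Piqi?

There is a causal chain: Piqi → Nami → Qiga → Buvo.

Yes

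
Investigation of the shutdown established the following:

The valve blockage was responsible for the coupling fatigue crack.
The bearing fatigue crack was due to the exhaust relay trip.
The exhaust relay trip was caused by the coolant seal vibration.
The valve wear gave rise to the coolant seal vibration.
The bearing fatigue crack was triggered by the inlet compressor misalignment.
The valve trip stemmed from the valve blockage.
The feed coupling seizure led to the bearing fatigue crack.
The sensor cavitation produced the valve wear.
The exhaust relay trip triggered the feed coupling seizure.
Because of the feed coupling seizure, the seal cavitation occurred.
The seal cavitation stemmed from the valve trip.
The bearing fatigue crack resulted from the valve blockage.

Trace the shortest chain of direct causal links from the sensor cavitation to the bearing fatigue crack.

the sensor cavitation → the valve wear
the valve wear → the coolant seal vibration
the coolant seal vibration → the exhaust relay trip
the exhaust relay trip → the bearing fatigue crack
Length: 4 steps.

the sensor cavitation → the valve wear → the coolant seal vibration → the exhaust relay trip → the bearing fatigue crack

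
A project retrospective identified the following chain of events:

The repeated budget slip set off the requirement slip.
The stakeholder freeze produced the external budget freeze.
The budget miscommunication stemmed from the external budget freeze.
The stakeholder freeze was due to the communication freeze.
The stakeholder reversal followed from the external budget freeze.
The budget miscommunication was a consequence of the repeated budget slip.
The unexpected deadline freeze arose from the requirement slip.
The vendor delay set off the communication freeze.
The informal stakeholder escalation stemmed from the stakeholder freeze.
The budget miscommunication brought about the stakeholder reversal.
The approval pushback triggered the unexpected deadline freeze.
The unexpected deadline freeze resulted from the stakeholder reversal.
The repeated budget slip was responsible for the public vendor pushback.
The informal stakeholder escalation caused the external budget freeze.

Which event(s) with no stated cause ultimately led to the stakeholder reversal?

the repeated budget slip, the vendor delay

Tracing upstream from the stakeholder reversal: the stakeholder reversal ← the external budget freeze ← the stakeholder freeze ← the communication freeze ← the vendor delay.
A separate upstream branch: the stakeholder reversal ← the budget miscommunication ← the repeated budget slip.
Each of those chain origins has no stated cause.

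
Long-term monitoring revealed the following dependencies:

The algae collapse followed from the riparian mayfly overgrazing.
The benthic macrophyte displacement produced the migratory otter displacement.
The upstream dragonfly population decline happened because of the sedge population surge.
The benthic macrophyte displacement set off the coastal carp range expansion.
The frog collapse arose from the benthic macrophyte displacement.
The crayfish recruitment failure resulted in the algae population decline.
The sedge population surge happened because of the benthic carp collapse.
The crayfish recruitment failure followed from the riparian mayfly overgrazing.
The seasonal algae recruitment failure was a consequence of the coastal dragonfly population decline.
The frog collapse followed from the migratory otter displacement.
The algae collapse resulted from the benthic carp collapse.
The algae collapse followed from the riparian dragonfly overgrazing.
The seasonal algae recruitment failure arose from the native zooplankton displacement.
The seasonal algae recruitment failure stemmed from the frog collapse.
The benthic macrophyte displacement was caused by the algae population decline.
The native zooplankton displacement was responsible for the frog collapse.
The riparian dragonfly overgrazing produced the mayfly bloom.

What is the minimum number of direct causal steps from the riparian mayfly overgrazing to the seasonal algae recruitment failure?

5

Shortest chain: the riparian mayfly overgrazing → the crayfish recruitment failure → the algae population decline → the benthic macrophyte displacement → the frog collapse → the seasonal algae recruitment failure.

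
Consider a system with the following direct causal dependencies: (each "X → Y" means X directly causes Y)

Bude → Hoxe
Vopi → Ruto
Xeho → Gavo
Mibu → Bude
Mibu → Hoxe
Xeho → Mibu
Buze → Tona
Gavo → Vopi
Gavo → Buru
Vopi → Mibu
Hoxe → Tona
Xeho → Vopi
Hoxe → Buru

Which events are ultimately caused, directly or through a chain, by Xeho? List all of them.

Direct effects: Gavo, Vopi, Mibu.
2 steps out: Ruto, Bude, Hoxe, Buru.
3 steps out: Tona.
Not reachable from it: Buze.

Bude, Buru, Gavo, Hoxe, Mibu, Ruto, Tona, Vopi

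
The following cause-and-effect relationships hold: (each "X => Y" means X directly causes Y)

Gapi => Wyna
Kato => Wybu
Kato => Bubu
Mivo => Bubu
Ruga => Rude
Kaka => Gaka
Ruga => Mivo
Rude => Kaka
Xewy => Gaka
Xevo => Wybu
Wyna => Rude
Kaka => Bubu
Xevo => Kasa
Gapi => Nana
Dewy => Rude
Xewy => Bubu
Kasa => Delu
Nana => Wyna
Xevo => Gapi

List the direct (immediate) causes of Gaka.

Upstream contributors include Xevo, Ruga, Gapi, Nana, Dewy, Wyna, Rude, but only Kaka, Xewy feed directly into Gaka.

Kaka, Xewy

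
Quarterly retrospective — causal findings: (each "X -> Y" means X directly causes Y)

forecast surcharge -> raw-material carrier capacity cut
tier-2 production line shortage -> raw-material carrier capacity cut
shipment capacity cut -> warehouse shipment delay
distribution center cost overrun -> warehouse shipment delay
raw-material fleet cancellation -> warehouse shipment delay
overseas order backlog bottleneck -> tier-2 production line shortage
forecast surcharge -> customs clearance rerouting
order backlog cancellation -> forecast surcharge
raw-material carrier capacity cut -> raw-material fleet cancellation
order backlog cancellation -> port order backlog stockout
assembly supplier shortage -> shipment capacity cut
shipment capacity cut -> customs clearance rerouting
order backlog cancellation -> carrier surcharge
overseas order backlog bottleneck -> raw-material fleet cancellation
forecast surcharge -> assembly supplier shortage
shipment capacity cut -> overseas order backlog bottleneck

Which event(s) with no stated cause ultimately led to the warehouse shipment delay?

the distribution center cost overrun, the order backlog cancellation

Tracing upstream from the warehouse shipment delay: the warehouse shipment delay ← the shipment capacity cut ← the assembly supplier shortage ← the forecast surcharge ← the order backlog cancellation.
A separate upstream branch: the warehouse shipment delay ← the distribution center cost overrun.
Each of those chain origins has no stated cause.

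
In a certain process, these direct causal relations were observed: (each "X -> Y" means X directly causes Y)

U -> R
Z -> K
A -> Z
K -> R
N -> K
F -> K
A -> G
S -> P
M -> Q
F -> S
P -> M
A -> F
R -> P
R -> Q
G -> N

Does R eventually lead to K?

No

R leads to P, M, Q; K is not among them.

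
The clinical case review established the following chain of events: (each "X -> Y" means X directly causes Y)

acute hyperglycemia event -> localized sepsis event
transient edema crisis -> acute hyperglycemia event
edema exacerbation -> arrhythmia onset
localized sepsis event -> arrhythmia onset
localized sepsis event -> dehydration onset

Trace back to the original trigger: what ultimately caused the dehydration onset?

Tracing upstream from the dehydration onset: the dehydration onset ← the localized sepsis event ← the acute hyperglycemia event ← the transient edema crisis.
The transient edema crisis has no stated cause, so it is the root.

the transient edema crisis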